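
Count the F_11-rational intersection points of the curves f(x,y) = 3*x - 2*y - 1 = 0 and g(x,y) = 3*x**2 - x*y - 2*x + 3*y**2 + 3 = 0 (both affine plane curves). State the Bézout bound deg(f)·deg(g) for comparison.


Common zeros: {(2, 8)}; count = 1; Bézout bound = 2.

deg(f) = 1, deg(g) = 2, so Bézout bound = 2.
Scan x ∈ F_11. For each x, list the y ∈ F_11 with f(x, y) ≡ 0 and those with g(x, y) ≡ 0 (mod 11); the common zeros in that column are the intersection.
  x = 0: f ≡ 0 at y ∈ {5}; g ≡ 0 at y ∈ ∅; common: ∅.
  x = 1: f ≡ 0 at y ∈ {1}; g ≡ 0 at y ∈ ∅; common: ∅.
  x = 2: f ≡ 0 at y ∈ {8}; g ≡ 0 at y ∈ {0, 8}; common: {8}.
  x = 3: f ≡ 0 at y ∈ {4}; g ≡ 0 at y ∈ ∅; common: ∅.
  x = 4: f ≡ 0 at y ∈ {0}; g ≡ 0 at y ∈ ∅; common: ∅.
  x = 5: f ≡ 0 at y ∈ {7}; g ≡ 0 at y ∈ {1, 8}; common: ∅.
  x = 6: f ≡ 0 at y ∈ {3}; g ≡ 0 at y ∈ {0, 2}; common: ∅.
  x = 7: f ≡ 0 at y ∈ {10}; g ≡ 0 at y ∈ {1, 5}; common: ∅.
  x = 8: f ≡ 0 at y ∈ {6}; g ≡ 0 at y ∈ ∅; common: ∅.
  x = 9: f ≡ 0 at y ∈ {2}; g ≡ 0 at y ∈ ∅; common: ∅.
  x = 10: f ≡ 0 at y ∈ {9}; g ≡ 0 at y ∈ {2, 5}; common: ∅.
Collecting: common zeros = {(2, 8)}, so the count is 1.
Comparison with the Bézout bound: 1 ≤ 2 = deg(f)·deg(g), as expected for curves with no common component (the affine F_11-count falls short of the bound because intersections may lie at infinity, over extension fields, or carry multiplicity).


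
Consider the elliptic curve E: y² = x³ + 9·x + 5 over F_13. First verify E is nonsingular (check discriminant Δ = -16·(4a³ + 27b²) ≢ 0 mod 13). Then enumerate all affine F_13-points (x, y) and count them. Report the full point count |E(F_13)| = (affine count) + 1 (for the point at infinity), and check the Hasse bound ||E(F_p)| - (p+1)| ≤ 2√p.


Affine points = {(4, 1), (4, 12), (8, 2), (8, 11), (9, 3), (9, 10), (10, 4), (10, 9)}; affine count = 8; |E(F_13)| = 9.

Discriminant check: Δ ∝ 4a³ + 27b² = 4·9³ + 27·5² = 4·729 + 27·25 ≡ 3 (mod 13). Nonzero ⇒ E is nonsingular.
For each x ∈ F_13, compute rhs = x³ + 9·x + 5 mod 13, then count y ∈ F_13 with y² ≡ rhs.
  x = 0: rhs = 5, matching y values: none (0 points).
  x = 1: rhs = 2, matching y values: none (0 points).
  x = 2: rhs = 5, matching y values: none (0 points).
  x = 3: rhs = 7, matching y values: none (0 points).
  x = 4: rhs = 1, matching y values: 1, 12 (2 points).
  x = 5: rhs = 6, matching y values: none (0 points).
  x = 6: rhs = 2, matching y values: none (0 points).
  x = 7: rhs = 8, matching y values: none (0 points).
  x = 8: rhs = 4, matching y values: 2, 11 (2 points).
  x = 9: rhs = 9, matching y values: 3, 10 (2 points).
  x = 10: rhs = 3, matching y values: 4, 9 (2 points).
  x = 11: rhs = 5, matching y values: none (0 points).
  x = 12: rhs = 8, matching y values: none (0 points).
Total affine count: 8.
Full point count |E(F_13)| = 8 + 1 = 9.
Hasse bound: |9 − (13+1)| = |-5| = 5 ≤ 2√13 ≈ 7.2111 ✓.


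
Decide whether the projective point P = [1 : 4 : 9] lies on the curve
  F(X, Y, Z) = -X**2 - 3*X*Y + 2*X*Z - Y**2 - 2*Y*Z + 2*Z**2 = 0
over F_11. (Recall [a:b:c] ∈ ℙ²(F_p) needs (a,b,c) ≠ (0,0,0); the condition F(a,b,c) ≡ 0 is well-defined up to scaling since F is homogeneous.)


F(1,4,9) ≡ 2 (mod 11); P is NOT on the curve.

Evaluate F(1, 4, 9) term-by-term (mod 11).
  -X**2 ↦ -1·1·1·1 = -1
  -3*X*Y ↦ -3·1·4·1 = -12
  2*X*Z ↦ 2·1·1·9 = 18
  -Y**2 ↦ -1·1·16·1 = -16
  -2*Y*Z ↦ -2·1·4·9 = -72
  2*Z**2 ↦ 2·1·1·81 = 162
Sum: F(1, 4, 9) = (-1) + (-12) + (18) + (-16) + (-72) + (162) = 79.
Reducing mod 11: 79 ≡ 2 (mod 11).
Since F(a, b, c) ≡ 2 ≠ 0 (mod 11), P does NOT lie on the curve.


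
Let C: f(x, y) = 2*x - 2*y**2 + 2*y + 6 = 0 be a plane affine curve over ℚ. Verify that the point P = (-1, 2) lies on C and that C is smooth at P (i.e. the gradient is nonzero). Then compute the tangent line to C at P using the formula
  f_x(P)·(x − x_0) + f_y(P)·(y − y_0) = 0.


Tangent line at P: 2*x - 6*y + 14 = 0.

Step 1: f(-1, 2) = 0, so P lies on C.
Step 2: partial derivatives
  f_x(x, y) = 2, f_y(x, y) = 2 - 4*y.
  f_x(P) = 2, f_y(P) = -6 (gradient nonzero, so P is smooth).
Step 3: tangent line at P: 2·(x − -1) + -6·(y − 2) = 0.
Expanding: 2*x - 6*y + 14 = 0.


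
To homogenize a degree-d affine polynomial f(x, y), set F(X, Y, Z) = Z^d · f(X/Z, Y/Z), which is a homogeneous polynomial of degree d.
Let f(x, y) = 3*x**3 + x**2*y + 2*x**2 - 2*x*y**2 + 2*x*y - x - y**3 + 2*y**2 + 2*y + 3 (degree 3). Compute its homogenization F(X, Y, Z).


F(X, Y, Z) = 3*X**3 + X**2*Y + 2*X**2*Z - 2*X*Y**2 + 2*X*Y*Z - X*Z**2 - Y**3 + 2*Y**2*Z + 2*Y*Z**2 + 3*Z**3

deg(f) = 3.
Substitute x = X/Z, y = Y/Z into f, then multiply by Z^3.
  monomial 3·x^3·y^0 ↦ 3·X^3·Y^0·Z^0.
  monomial 1·x^2·y^1 ↦ 1·X^2·Y^1·Z^0.
  monomial 2·x^2·y^0 ↦ 2·X^2·Y^0·Z^1.
  monomial -2·x^1·y^2 ↦ -2·X^1·Y^2·Z^0.
  monomial 2·x^1·y^1 ↦ 2·X^1·Y^1·Z^1.
  monomial -1·x^1·y^0 ↦ -1·X^1·Y^0·Z^2.
  monomial -1·x^0·y^3 ↦ -1·X^0·Y^3·Z^0.
  monomial 2·x^0·y^2 ↦ 2·X^0·Y^2·Z^1.
  monomial 2·x^0·y^1 ↦ 2·X^0·Y^1·Z^2.
  monomial 3·x^0·y^0 ↦ 3·X^0·Y^0·Z^3.
Collecting: F(X, Y, Z) = 3*X**3 + X**2*Y + 2*X**2*Z - 2*X*Y**2 + 2*X*Y*Z - X*Z**2 - Y**3 + 2*Y**2*Z + 2*Y*Z**2 + 3*Z**3.


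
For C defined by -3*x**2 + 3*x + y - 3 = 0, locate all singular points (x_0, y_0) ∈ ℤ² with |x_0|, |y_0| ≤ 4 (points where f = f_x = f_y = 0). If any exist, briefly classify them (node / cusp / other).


No singular points in the scanned grid; C is smooth there.

Compute partial derivatives:
  f_x = 3 - 6*x.
  f_y = 1.
f_y = 1 is a nonzero constant, so f_y never vanishes: no point (x, y) can satisfy f = f_x = f_y = 0. In particular no (x, y) ∈ {−4, ..., 4}² is singular; the curve is smooth.


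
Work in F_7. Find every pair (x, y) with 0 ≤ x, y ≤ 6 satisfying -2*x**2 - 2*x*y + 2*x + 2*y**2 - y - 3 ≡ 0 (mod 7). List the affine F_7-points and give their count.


Affine F_7-points: {(0, 5), (0, 6), (2, 0), (2, 6), (3, 2), (3, 5), (6, 0), (6, 3)}; count = 8.

For each of the 49 pairs (x, y) ∈ F_7², evaluate f(x, y) mod 7. Record the zeros.
  x = 0: [0↦4, 1↦5, 2↦3, 3↦5, 4↦4, 5↦0, 6↦0]  zeros at y ∈ {5, 6}
  x = 1: [0↦4, 1↦3, 2↦6, 3↦6, 4↦3, 5↦4, 6↦2]  zeros at y ∈ ∅
  x = 2: [0↦0, 1↦4, 2↦5, 3↦3, 4↦5, 5↦4, 6↦0]  zeros at y ∈ {0, 6}
  x = 3: [0↦6, 1↦1, 2↦0, 3↦3, 4↦3, 5↦0, 6↦1]  zeros at y ∈ {2, 5}
  x = 4: [0↦1, 1↦1, 2↦5, 3↦6, 4↦4, 5↦6, 6↦5]  zeros at y ∈ ∅
  x = 5: [0↦6, 1↦4, 2↦6, 3↦5, 4↦1, 5↦1, 6↦5]  zeros at y ∈ ∅
  x = 6: [0↦0, 1↦3, 2↦3, 3↦0, 4↦1, 5↦6, 6↦1]  zeros at y ∈ {0, 3}
Collecting zeros: affine points = {(0, 5), (0, 6), (2, 0), (2, 6), (3, 2), (3, 5), (6, 0), (6, 3)}.
Total count |C(F_7)_aff| = 8.


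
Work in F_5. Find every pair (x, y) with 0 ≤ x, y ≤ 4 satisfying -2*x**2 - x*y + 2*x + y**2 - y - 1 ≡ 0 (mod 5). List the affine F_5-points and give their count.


Affine F_5-points: {(0, 3), (2, 0), (2, 3), (4, 0)}; count = 4.

For each of the 25 pairs (x, y) ∈ F_5², evaluate f(x, y) mod 5. Record the zeros.
  x = 0: [0↦4, 1↦4, 2↦1, 3↦0, 4↦1]  zeros at y ∈ {3}
  x = 1: [0↦4, 1↦3, 2↦4, 3↦2, 4↦2]  zeros at y ∈ ∅
  x = 2: [0↦0, 1↦3, 2↦3, 3↦0, 4↦4]  zeros at y ∈ {0, 3}
  x = 3: [0↦2, 1↦4, 2↦3, 3↦4, 4↦2]  zeros at y ∈ ∅
  x = 4: [0↦0, 1↦1, 2↦4, 3↦4, 4↦1]  zeros at y ∈ {0}
Collecting zeros: affine points = {(0, 3), (2, 0), (2, 3), (4, 0)}.
Total count |C(F_5)_aff| = 4.


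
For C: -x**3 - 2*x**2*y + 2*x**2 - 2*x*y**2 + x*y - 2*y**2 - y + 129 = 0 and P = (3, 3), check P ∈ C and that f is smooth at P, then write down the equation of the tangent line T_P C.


Tangent line at P: -66*x - 64*y + 390 = 0.

Step 1: f(3, 3) = 0, so P lies on C.
Step 2: partial derivatives
  f_x(x, y) = -3*x**2 - 4*x*y + 4*x - 2*y**2 + y, f_y(x, y) = -2*x**2 - 4*x*y + x - 4*y - 1.
  f_x(P) = -66, f_y(P) = -64 (gradient nonzero, so P is smooth).
Step 3: tangent line at P: -66·(x − 3) + -64·(y − 3) = 0.
Expanding: -66*x - 64*y + 390 = 0.


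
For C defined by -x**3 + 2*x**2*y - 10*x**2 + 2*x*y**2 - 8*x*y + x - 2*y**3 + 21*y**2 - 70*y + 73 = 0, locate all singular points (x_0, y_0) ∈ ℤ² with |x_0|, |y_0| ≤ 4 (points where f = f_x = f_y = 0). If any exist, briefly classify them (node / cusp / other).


Singular points: {(-1, 3)}; classification: node.

Compute partial derivatives:
  f_x = -3*x**2 + 4*x*y - 20*x + 2*y**2 - 8*y + 1.
  f_y = 2*x**2 + 4*x*y - 8*x - 6*y**2 + 42*y - 70.
Scan x_0 ∈ {−4, ..., 4}. For each x_0, f_y(x_0, y) is a polynomial in y; find its integer roots y ∈ {−4, ..., 4}, then test f_x and f at those candidates.
  x = -4: f_y(-4, y) = -6*y**2 + 26*y - 6; no integer root y with |y| ≤ 4.
  x = -3: f_y(-3, y) = -6*y**2 + 30*y - 28; no integer root y with |y| ≤ 4.
  x = -2: f_y(-2, y) = -6*y**2 + 34*y - 46; no integer root y with |y| ≤ 4.
  x = -1: f_y(-1, y) = -6*y**2 + 38*y - 60; vanishes at y ∈ {3}. (-1, 3): f_x = 0, f = 0 — SINGULAR.
  x = 0: f_y(0, y) = -6*y**2 + 42*y - 70; no integer root y with |y| ≤ 4.
  x = 1: f_y(1, y) = -6*y**2 + 46*y - 76; no integer root y with |y| ≤ 4.
  x = 2: f_y(2, y) = -6*y**2 + 50*y - 78; no integer root y with |y| ≤ 4.
  x = 3: f_y(3, y) = -6*y**2 + 54*y - 76; no integer root y with |y| ≤ 4.
  x = 4: f_y(4, y) = -6*y**2 + 58*y - 70; no integer root y with |y| ≤ 4.
Only singular point on the grid: (-1, 3).
Classify: substitute x = -1 + u, y = 3 + v and expand: f = -u**3 + 2*u**2*v - u**2 + 2*u*v**2 - 2*v**3 + v**2.
No constant or linear terms (consistent with a singular point). Quadratic part: -u**2 + v**2. Cubic part: -u**3 + 2*u**2*v + 2*u*v**2 - 2*v**3.
The quadratic part v**2 - u**2 = (v − u)(v + u) splits into two distinct linear factors, so there are two distinct tangent lines y − 3 = ±(x − -1) — this is a node (ordinary double point).
Classification: node.


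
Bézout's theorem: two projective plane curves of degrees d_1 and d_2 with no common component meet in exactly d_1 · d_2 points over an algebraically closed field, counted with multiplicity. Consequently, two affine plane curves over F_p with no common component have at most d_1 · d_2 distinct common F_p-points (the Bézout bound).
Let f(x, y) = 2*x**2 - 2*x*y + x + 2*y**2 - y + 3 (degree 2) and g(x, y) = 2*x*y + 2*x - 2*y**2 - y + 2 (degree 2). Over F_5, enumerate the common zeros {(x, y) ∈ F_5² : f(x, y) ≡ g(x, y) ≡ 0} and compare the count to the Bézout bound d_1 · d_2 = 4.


Common zeros: ∅; count = 0; Bézout bound = 4.

deg(f) = 2, deg(g) = 2, so Bézout bound = 4.
Scan x ∈ F_5. For each x, list the y ∈ F_5 with f(x, y) ≡ 0 and those with g(x, y) ≡ 0 (mod 5); the common zeros in that column are the intersection.
  x = 0: f ≡ 0 at y ∈ ∅; g ≡ 0 at y ∈ ∅; common: ∅.
  x = 1: f ≡ 0 at y ∈ {1, 3}; g ≡ 0 at y ∈ ∅; common: ∅.
  x = 2: f ≡ 0 at y ∈ {1, 4}; g ≡ 0 at y ∈ ∅; common: ∅.
  x = 3: f ≡ 0 at y ∈ ∅; g ≡ 0 at y ∈ {2, 3}; common: ∅.
  x = 4: f ≡ 0 at y ∈ {3, 4}; g ≡ 0 at y ∈ {0, 1}; common: ∅.
Collecting: common zeros = ∅, so the count is 0.
Comparison with the Bézout bound: 0 ≤ 4 = deg(f)·deg(g), as expected for curves with no common component (the affine F_5-count falls short of the bound because intersections may lie at infinity, over extension fields, or carry multiplicity).


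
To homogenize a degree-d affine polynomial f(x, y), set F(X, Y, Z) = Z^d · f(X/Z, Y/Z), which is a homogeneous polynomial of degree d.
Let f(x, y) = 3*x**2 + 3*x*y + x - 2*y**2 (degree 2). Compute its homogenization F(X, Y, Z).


F(X, Y, Z) = 3*X**2 + 3*X*Y + X*Z - 2*Y**2

deg(f) = 2.
Substitute x = X/Z, y = Y/Z into f, then multiply by Z^2.
  monomial 3·x^2·y^0 ↦ 3·X^2·Y^0·Z^0.
  monomial 3·x^1·y^1 ↦ 3·X^1·Y^1·Z^0.
  monomial 1·x^1·y^0 ↦ 1·X^1·Y^0·Z^1.
  monomial -2·x^0·y^2 ↦ -2·X^0·Y^2·Z^0.
Collecting: F(X, Y, Z) = 3*X**2 + 3*X*Y + X*Z - 2*Y**2.


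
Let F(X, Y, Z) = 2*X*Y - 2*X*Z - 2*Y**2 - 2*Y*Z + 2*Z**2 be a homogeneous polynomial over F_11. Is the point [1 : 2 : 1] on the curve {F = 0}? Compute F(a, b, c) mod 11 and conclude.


F(1,2,1) ≡ 3 (mod 11); P is NOT on the curve.

Evaluate F(1, 2, 1) term-by-term (mod 11).
  2*X*Y ↦ 2·1·2·1 = 4
  -2*X*Z ↦ -2·1·1·1 = -2
  -2*Y**2 ↦ -2·1·4·1 = -8
  -2*Y*Z ↦ -2·1·2·1 = -4
  2*Z**2 ↦ 2·1·1·1 = 2
Sum: F(1, 2, 1) = (4) + (-2) + (-8) + (-4) + (2) = -8.
Reducing mod 11: -8 ≡ 3 (mod 11).
Since F(a, b, c) ≡ 3 ≠ 0 (mod 11), P does NOT lie on the curve.


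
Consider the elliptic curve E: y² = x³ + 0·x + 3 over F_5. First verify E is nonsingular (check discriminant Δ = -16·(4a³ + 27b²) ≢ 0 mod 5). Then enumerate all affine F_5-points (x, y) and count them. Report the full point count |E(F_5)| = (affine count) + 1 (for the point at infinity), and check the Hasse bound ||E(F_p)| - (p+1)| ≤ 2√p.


Affine points = {(1, 2), (1, 3), (2, 1), (2, 4), (3, 0)}; affine count = 5; |E(F_5)| = 6.

Discriminant check: Δ ∝ 4a³ + 27b² = 4·0³ + 27·3² = 4·0 + 27·9 ≡ 3 (mod 5). Nonzero ⇒ E is nonsingular.
For each x ∈ F_5, compute rhs = x³ + 0·x + 3 mod 5, then count y ∈ F_5 with y² ≡ rhs.
  x = 0: rhs = 3, matching y values: none (0 points).
  x = 1: rhs = 4, matching y values: 2, 3 (2 points).
  x = 2: rhs = 1, matching y values: 1, 4 (2 points).
  x = 3: rhs = 0, matching y values: 0 (1 points).
  x = 4: rhs = 2, matching y values: none (0 points).
Total affine count: 5.
Full point count |E(F_5)| = 5 + 1 = 6.
Hasse bound: |6 − (5+1)| = |0| = 0 ≤ 2√5 ≈ 4.4721 ✓.


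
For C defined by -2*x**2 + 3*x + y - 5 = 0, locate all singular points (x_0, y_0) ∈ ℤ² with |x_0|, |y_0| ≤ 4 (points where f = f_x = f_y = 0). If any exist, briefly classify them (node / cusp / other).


No singular points in the scanned grid; C is smooth there.

Compute partial derivatives:
  f_x = 3 - 4*x.
  f_y = 1.
f_y = 1 is a nonzero constant, so f_y never vanishes: no point (x, y) can satisfy f = f_x = f_y = 0. In particular no (x, y) ∈ {−4, ..., 4}² is singular; the curve is smooth.


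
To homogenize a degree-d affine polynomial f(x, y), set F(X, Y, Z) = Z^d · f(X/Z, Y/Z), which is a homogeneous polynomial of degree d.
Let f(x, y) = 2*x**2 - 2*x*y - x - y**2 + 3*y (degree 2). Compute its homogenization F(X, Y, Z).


F(X, Y, Z) = 2*X**2 - 2*X*Y - X*Z - Y**2 + 3*Y*Z

deg(f) = 2.
Substitute x = X/Z, y = Y/Z into f, then multiply by Z^2.
  monomial 2·x^2·y^0 ↦ 2·X^2·Y^0·Z^0.
  monomial -2·x^1·y^1 ↦ -2·X^1·Y^1·Z^0.
  monomial -1·x^1·y^0 ↦ -1·X^1·Y^0·Z^1.
  monomial -1·x^0·y^2 ↦ -1·X^0·Y^2·Z^0.
  monomial 3·x^0·y^1 ↦ 3·X^0·Y^1·Z^1.
Collecting: F(X, Y, Z) = 2*X**2 - 2*X*Y - X*Z - Y**2 + 3*Y*Z.


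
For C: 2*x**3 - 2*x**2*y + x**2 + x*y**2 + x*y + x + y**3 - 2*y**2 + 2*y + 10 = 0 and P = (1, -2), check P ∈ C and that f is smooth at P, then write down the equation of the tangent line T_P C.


Tangent line at P: 19*x + 17*y + 15 = 0.

Step 1: f(1, -2) = 0, so P lies on C.
Step 2: partial derivatives
  f_x(x, y) = 6*x**2 - 4*x*y + 2*x + y**2 + y + 1, f_y(x, y) = -2*x**2 + 2*x*y + x + 3*y**2 - 4*y + 2.
  f_x(P) = 19, f_y(P) = 17 (gradient nonzero, so P is smooth).
Step 3: tangent line at P: 19·(x − 1) + 17·(y − -2) = 0.
Expanding: 19*x + 17*y + 15 = 0.


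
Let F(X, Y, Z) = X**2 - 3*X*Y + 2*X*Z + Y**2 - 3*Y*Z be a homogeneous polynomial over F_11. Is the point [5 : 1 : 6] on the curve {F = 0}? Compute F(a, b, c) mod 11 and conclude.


F(5,1,6) ≡ 9 (mod 11); P is NOT on the curve.

Evaluate F(5, 1, 6) term-by-term (mod 11).
  X**2 ↦ 1·25·1·1 = 25
  -3*X*Y ↦ -3·5·1·1 = -15
  2*X*Z ↦ 2·5·1·6 = 60
  Y**2 ↦ 1·1·1·1 = 1
  -3*Y*Z ↦ -3·1·1·6 = -18
Sum: F(5, 1, 6) = (25) + (-15) + (60) + (1) + (-18) = 53.
Reducing mod 11: 53 ≡ 9 (mod 11).
Since F(a, b, c) ≡ 9 ≠ 0 (mod 11), P does NOT lie on the curve.


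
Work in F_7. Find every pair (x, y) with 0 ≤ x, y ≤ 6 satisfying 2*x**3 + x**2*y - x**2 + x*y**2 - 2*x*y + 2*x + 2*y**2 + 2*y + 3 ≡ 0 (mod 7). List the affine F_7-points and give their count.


Affine F_7-points: {(0, 1), (0, 5), (2, 4), (2, 6), (3, 2), (3, 4), (4, 4), (4, 6), (5, 0)}; count = 9.

For each of the 49 pairs (x, y) ∈ F_7², evaluate f(x, y) mod 7. Record the zeros.
  x = 0: [0↦3, 1↦0, 2↦1, 3↦6, 4↦1, 5↦0, 6↦3]  zeros at y ∈ {1, 5}
  x = 1: [0↦6, 1↦3, 2↦6, 3↦1, 4↦2, 5↦2, 6↦1]  zeros at y ∈ ∅
  x = 2: [0↦5, 1↦4, 2↦4, 3↦5, 4↦0, 5↦3, 6↦0]  zeros at y ∈ {4, 6}
  x = 3: [0↦5, 1↦1, 2↦0, 3↦2, 4↦0, 5↦1, 6↦5]  zeros at y ∈ {2, 4}
  x = 4: [0↦4, 1↦6, 2↦6, 3↦4, 4↦0, 5↦1, 6↦0]  zeros at y ∈ {4, 6}
  x = 5: [0↦0, 1↦3, 2↦6, 3↦2, 4↦5, 5↦1, 6↦4]  zeros at y ∈ {0}
  x = 6: [0↦5, 1↦4, 2↦5, 3↦1, 4↦6, 5↦6, 6↦1]  zeros at y ∈ ∅
Collecting zeros: affine points = {(0, 1), (0, 5), (2, 4), (2, 6), (3, 2), (3, 4), (4, 4), (4, 6), (5, 0)}.
Total count |C(F_7)_aff| = 9.


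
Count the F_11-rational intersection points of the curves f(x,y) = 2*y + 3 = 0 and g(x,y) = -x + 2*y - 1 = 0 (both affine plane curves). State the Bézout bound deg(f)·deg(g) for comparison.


Common zeros: {(7, 4)}; count = 1; Bézout bound = 1.

deg(f) = 1, deg(g) = 1, so Bézout bound = 1.
Scan x ∈ F_11. For each x, list the y ∈ F_11 with f(x, y) ≡ 0 and those with g(x, y) ≡ 0 (mod 11); the common zeros in that column are the intersection.
  x = 0: f ≡ 0 at y ∈ {4}; g ≡ 0 at y ∈ {6}; common: ∅.
  x = 1: f ≡ 0 at y ∈ {4}; g ≡ 0 at y ∈ {1}; common: ∅.
  x = 2: f ≡ 0 at y ∈ {4}; g ≡ 0 at y ∈ {7}; common: ∅.
  x = 3: f ≡ 0 at y ∈ {4}; g ≡ 0 at y ∈ {2}; common: ∅.
  x = 4: f ≡ 0 at y ∈ {4}; g ≡ 0 at y ∈ {8}; common: ∅.
  x = 5: f ≡ 0 at y ∈ {4}; g ≡ 0 at y ∈ {3}; common: ∅.
  x = 6: f ≡ 0 at y ∈ {4}; g ≡ 0 at y ∈ {9}; common: ∅.
  x = 7: f ≡ 0 at y ∈ {4}; g ≡ 0 at y ∈ {4}; common: {4}.
  x = 8: f ≡ 0 at y ∈ {4}; g ≡ 0 at y ∈ {10}; common: ∅.
  x = 9: f ≡ 0 at y ∈ {4}; g ≡ 0 at y ∈ {5}; common: ∅.
  x = 10: f ≡ 0 at y ∈ {4}; g ≡ 0 at y ∈ {0}; common: ∅.
Collecting: common zeros = {(7, 4)}, so the count is 1.
Comparison with the Bézout bound: 1 ≤ 1 = deg(f)·deg(g), as expected for curves with no common component (the bound is attained).


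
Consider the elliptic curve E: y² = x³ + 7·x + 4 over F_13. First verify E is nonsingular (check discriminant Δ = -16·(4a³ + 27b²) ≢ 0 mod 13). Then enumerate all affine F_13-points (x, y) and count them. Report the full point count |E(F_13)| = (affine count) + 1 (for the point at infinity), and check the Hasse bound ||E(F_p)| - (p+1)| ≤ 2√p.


Affine points = {(0, 2), (0, 11), (1, 5), (1, 8), (2, 0), (3, 0), (8, 0), (9, 4), (9, 9), (12, 3), (12, 10)}; affine count = 11; |E(F_13)| = 12.

Discriminant check: Δ ∝ 4a³ + 27b² = 4·7³ + 27·4² = 4·343 + 27·16 ≡ 10 (mod 13). Nonzero ⇒ E is nonsingular.
For each x ∈ F_13, compute rhs = x³ + 7·x + 4 mod 13, then count y ∈ F_13 with y² ≡ rhs.
  x = 0: rhs = 4, matching y values: 2, 11 (2 points).
  x = 1: rhs = 12, matching y values: 5, 8 (2 points).
  x = 2: rhs = 0, matching y values: 0 (1 points).
  x = 3: rhs = 0, matching y values: 0 (1 points).
  x = 4: rhs = 5, matching y values: none (0 points).
  x = 5: rhs = 8, matching y values: none (0 points).
  x = 6: rhs = 2, matching y values: none (0 points).
  x = 7: rhs = 6, matching y values: none (0 points).
  x = 8: rhs = 0, matching y values: 0 (1 points).
  x = 9: rhs = 3, matching y values: 4, 9 (2 points).
  x = 10: rhs = 8, matching y values: none (0 points).
  x = 11: rhs = 8, matching y values: none (0 points).
  x = 12: rhs = 9, matching y values: 3, 10 (2 points).
Total affine count: 11.
Full point count |E(F_13)| = 11 + 1 = 12.
Hasse bound: |12 − (13+1)| = |-2| = 2 ≤ 2√13 ≈ 7.2111 ✓.


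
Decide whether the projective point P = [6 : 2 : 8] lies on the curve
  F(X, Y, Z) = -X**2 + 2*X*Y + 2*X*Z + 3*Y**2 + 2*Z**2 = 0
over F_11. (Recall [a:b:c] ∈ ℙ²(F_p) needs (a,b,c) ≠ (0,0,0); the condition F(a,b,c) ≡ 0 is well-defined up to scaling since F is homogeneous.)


F(6,2,8) ≡ 4 (mod 11); P is NOT on the curve.

Evaluate F(6, 2, 8) term-by-term (mod 11).
  -X**2 ↦ -1·36·1·1 = -36
  2*X*Y ↦ 2·6·2·1 = 24
  2*X*Z ↦ 2·6·1·8 = 96
  3*Y**2 ↦ 3·1·4·1 = 12
  2*Z**2 ↦ 2·1·1·64 = 128
Sum: F(6, 2, 8) = (-36) + (24) + (96) + (12) + (128) = 224.
Reducing mod 11: 224 ≡ 4 (mod 11).
Since F(a, b, c) ≡ 4 ≠ 0 (mod 11), P does NOT lie on the curve.


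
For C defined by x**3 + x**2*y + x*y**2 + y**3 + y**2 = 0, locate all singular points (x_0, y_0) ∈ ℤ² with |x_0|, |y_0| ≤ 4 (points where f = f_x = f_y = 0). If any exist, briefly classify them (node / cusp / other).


Singular points: {(0, 0)}; classification: cusp.

Compute partial derivatives:
  f_x = 3*x**2 + 2*x*y + y**2.
  f_y = x**2 + 2*x*y + 3*y**2 + 2*y.
Scan x_0 ∈ {−4, ..., 4}. For each x_0, f_y(x_0, y) is a polynomial in y; find its integer roots y ∈ {−4, ..., 4}, then test f_x and f at those candidates.
  x = -4: f_y(-4, y) = 3*y**2 - 6*y + 16; no integer root y with |y| ≤ 4.
  x = -3: f_y(-3, y) = 3*y**2 - 4*y + 9; no integer root y with |y| ≤ 4.
  x = -2: f_y(-2, y) = 3*y**2 - 2*y + 4; no integer root y with |y| ≤ 4.
  x = -1: f_y(-1, y) = 3*y**2 + 1; no integer root y with |y| ≤ 4.
  x = 0: f_y(0, y) = 3*y**2 + 2*y; vanishes at y ∈ {0}. (0, 0): f_x = 0, f = 0 — SINGULAR.
  x = 1: f_y(1, y) = 3*y**2 + 4*y + 1; vanishes at y ∈ {-1}. (1, -1): f_x = 2 ≠ 0.
  x = 2: f_y(2, y) = 3*y**2 + 6*y + 4; no integer root y with |y| ≤ 4.
  x = 3: f_y(3, y) = 3*y**2 + 8*y + 9; no integer root y with |y| ≤ 4.
  x = 4: f_y(4, y) = 3*y**2 + 10*y + 16; no integer root y with |y| ≤ 4.
Only singular point on the grid: (0, 0).
Classify: substitute x = 0 + u, y = 0 + v and expand: f = u**3 + u**2*v + u*v**2 + v**3 + v**2.
No constant or linear terms (consistent with a singular point). Quadratic part: v**2. Cubic part: u**3 + u**2*v + u*v**2 + v**3.
The quadratic part v**2 is a perfect square, so there is a single (double) tangent line v = 0, i.e. y = 0. Restricting the cubic part to that line (v = 0) leaves u**3 ≠ 0, so f is not divisible by v and the branch is v² ≈ -u**3 to lowest order — this is a cusp.
Classification: cusp.


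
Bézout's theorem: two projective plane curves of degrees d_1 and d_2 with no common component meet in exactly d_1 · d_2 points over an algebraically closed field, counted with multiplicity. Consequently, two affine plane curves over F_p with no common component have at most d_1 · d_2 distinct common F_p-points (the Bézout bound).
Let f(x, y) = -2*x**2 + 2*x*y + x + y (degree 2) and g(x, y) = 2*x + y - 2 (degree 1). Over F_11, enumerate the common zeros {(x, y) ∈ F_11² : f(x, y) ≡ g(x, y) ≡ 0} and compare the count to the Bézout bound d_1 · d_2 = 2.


Common zeros: ∅; count = 0; Bézout bound = 2.

deg(f) = 2, deg(g) = 1, so Bézout bound = 2.
Scan x ∈ F_11. For each x, list the y ∈ F_11 with f(x, y) ≡ 0 and those with g(x, y) ≡ 0 (mod 11); the common zeros in that column are the intersection.
  x = 0: f ≡ 0 at y ∈ {0}; g ≡ 0 at y ∈ {2}; common: ∅.
  x = 1: f ≡ 0 at y ∈ {4}; g ≡ 0 at y ∈ {0}; common: ∅.
  x = 2: f ≡ 0 at y ∈ {10}; g ≡ 0 at y ∈ {9}; common: ∅.
  x = 3: f ≡ 0 at y ∈ {10}; g ≡ 0 at y ∈ {7}; common: ∅.
  x = 4: f ≡ 0 at y ∈ {8}; g ≡ 0 at y ∈ {5}; common: ∅.
  x = 5: f ≡ 0 at y ∈ ∅; g ≡ 0 at y ∈ {3}; common: ∅.
  x = 6: f ≡ 0 at y ∈ {0}; g ≡ 0 at y ∈ {1}; common: ∅.
  x = 7: f ≡ 0 at y ∈ {9}; g ≡ 0 at y ∈ {10}; common: ∅.
  x = 8: f ≡ 0 at y ∈ {9}; g ≡ 0 at y ∈ {8}; common: ∅.
  x = 9: f ≡ 0 at y ∈ {4}; g ≡ 0 at y ∈ {6}; common: ∅.
  x = 10: f ≡ 0 at y ∈ {8}; g ≡ 0 at y ∈ {4}; common: ∅.
Collecting: common zeros = ∅, so the count is 0.
Comparison with the Bézout bound: 0 ≤ 2 = deg(f)·deg(g), as expected for curves with no common component (the affine F_11-count falls short of the bound because intersections may lie at infinity, over extension fields, or carry multiplicity).


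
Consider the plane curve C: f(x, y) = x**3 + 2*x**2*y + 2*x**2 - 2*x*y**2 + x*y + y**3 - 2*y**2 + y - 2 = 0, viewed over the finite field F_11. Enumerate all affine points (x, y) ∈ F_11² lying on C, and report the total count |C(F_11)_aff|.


Affine F_11-points: {(0, 2), (1, 7), (2, 5), (4, 5), (6, 0), (6, 1), (6, 2), (7, 4), (7, 6), (8, 0), (10, 2)}; count = 11.

For each of the 121 pairs (x, y) ∈ F_11², evaluate f(x, y) mod 11. Record the zeros.
  x = 0: [0↦9, 1↦9, 2↦0, 3↦10, 4↦1, 5↦1, 6↦5, 7↦8, 8↦5, 9↦2, 10↦5]  zeros at y ∈ {2}
  x = 1: [0↦1, 1↦2, 2↦1, 3↦4, 4↦6, 5↦2, 6↦9, 7↦0, 8↦3, 9↦2, 10↦3]  zeros at y ∈ {7}
  x = 2: [0↦3, 1↦9, 2↦9, 3↦9, 4↦4, 5↦0, 6↦3, 7↦8, 8↦10, 9↦4, 10↦7]  zeros at y ∈ {5}
  x = 3: [0↦10, 1↦3, 2↦8, 3↦9, 4↦1, 5↦1, 6↦4, 7↦5, 8↦10, 9↦3, 10↦1]  zeros at y ∈ ∅
  x = 4: [0↦6, 1↦1, 2↦4, 3↦10, 4↦3, 5↦0, 6↦7, 7↦8, 8↦9, 9↦5, 10↦2]  zeros at y ∈ {5}
  x = 5: [0↦8, 1↦9, 2↦3, 3↦7, 4↦5, 5↦3, 6↦7, 7↦1, 8↦2, 9↦5, 10↦5]  zeros at y ∈ ∅
  x = 6: [0↦0, 1↦0, 2↦0, 3↦6, 4↦2, 5↦5, 6↦10, 7↦1, 8↦6, 9↦9, 10↦5]  zeros at y ∈ {0, 1, 2}
  x = 7: [0↦10, 1↦2, 2↦1, 3↦2, 4↦0, 5↦1, 6↦0, 7↦3, 8↦5, 9↦1, 10↦8]  zeros at y ∈ {4, 6}
  x = 8: [0↦0, 1↦10, 2↦1, 3↦1, 4↦5, 5↦8, 6↦5, 7↦2, 8↦5, 9↦9, 10↦9]  zeros at y ∈ {0}
  x = 9: [0↦9, 1↦8, 2↦6, 3↦9, 4↦1, 5↦10, 6↦9, 7↦4, 8↦1, 9↦6, 10↦3]  zeros at y ∈ ∅
  x = 10: [0↦10, 1↦2, 2↦0, 3↦10, 4↦5, 5↦2, 6↦7, 7↦4, 8↦10, 9↦9, 10↦7]  zeros at y ∈ {2}
Collecting zeros: affine points = {(0, 2), (1, 7), (2, 5), (4, 5), (6, 0), (6, 1), (6, 2), (7, 4), (7, 6), (8, 0), (10, 2)}.
Total count |C(F_11)_aff| = 11.


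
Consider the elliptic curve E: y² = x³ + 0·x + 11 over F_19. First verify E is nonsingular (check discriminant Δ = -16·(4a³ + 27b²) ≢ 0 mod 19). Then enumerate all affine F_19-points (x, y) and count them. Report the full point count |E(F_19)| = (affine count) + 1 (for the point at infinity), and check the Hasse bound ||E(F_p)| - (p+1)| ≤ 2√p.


Affine points = {(0, 7), (0, 12), (2, 0), (3, 0), (10, 2), (10, 17), (13, 2), (13, 17), (14, 0), (15, 2), (15, 17)}; affine count = 11; |E(F_19)| = 12.

Discriminant check: Δ ∝ 4a³ + 27b² = 4·0³ + 27·11² = 4·0 + 27·121 ≡ 18 (mod 19). Nonzero ⇒ E is nonsingular.
For each x ∈ F_19, compute rhs = x³ + 0·x + 11 mod 19, then count y ∈ F_19 with y² ≡ rhs.
  x = 0: rhs = 11, matching y values: 7, 12 (2 points).
  x = 1: rhs = 12, matching y values: none (0 points).
  x = 2: rhs = 0, matching y values: 0 (1 points).
  x = 3: rhs = 0, matching y values: 0 (1 points).
  x = 4: rhs = 18, matching y values: none (0 points).
  x = 5: rhs = 3, matching y values: none (0 points).
  x = 6: rhs = 18, matching y values: none (0 points).
  x = 7: rhs = 12, matching y values: none (0 points).
  x = 8: rhs = 10, matching y values: none (0 points).
  x = 9: rhs = 18, matching y values: none (0 points).
  x = 10: rhs = 4, matching y values: 2, 17 (2 points).
  x = 11: rhs = 12, matching y values: none (0 points).
  x = 12: rhs = 10, matching y values: none (0 points).
  x = 13: rhs = 4, matching y values: 2, 17 (2 points).
  x = 14: rhs = 0, matching y values: 0 (1 points).
  x = 15: rhs = 4, matching y values: 2, 17 (2 points).
  x = 16: rhs = 3, matching y values: none (0 points).
  x = 17: rhs = 3, matching y values: none (0 points).
  x = 18: rhs = 10, matching y values: none (0 points).
Total affine count: 11.
Full point count |E(F_19)| = 11 + 1 = 12.
Hasse bound: |12 − (19+1)| = |-8| = 8 ≤ 2√19 ≈ 8.7178 ✓.


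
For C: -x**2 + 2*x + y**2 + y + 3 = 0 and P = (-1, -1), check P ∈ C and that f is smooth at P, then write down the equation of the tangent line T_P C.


Tangent line at P: 4*x - y + 3 = 0.

Step 1: f(-1, -1) = 0, so P lies on C.
Step 2: partial derivatives
  f_x(x, y) = 2 - 2*x, f_y(x, y) = 2*y + 1.
  f_x(P) = 4, f_y(P) = -1 (gradient nonzero, so P is smooth).
Step 3: tangent line at P: 4·(x − -1) + -1·(y − -1) = 0.
Expanding: 4*x - y + 3 = 0.


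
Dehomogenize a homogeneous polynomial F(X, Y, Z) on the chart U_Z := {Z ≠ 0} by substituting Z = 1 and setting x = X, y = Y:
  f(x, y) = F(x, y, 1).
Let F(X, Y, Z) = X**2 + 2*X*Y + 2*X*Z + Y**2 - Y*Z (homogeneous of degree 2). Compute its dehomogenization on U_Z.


f(x, y) = x**2 + 2*x*y + 2*x + y**2 - y

On U_Z we set Z = 1. Each monomial c·X^i·Y^j·Z^k in F becomes c·x^i·y^j·1^k = c·x^i·y^j.
Substituting Z = 1: F(X, Y, 1) = x**2 + 2*x*y + 2*x + y**2 - y.
Note: deg(f) ≤ deg(F) = 2; strict inequality happens when F is divisible by Z (lost terms).


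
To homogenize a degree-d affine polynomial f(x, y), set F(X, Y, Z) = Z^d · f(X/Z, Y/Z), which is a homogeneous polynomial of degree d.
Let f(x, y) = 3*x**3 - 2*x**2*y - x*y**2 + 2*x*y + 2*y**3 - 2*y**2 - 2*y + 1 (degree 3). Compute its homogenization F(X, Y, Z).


F(X, Y, Z) = 3*X**3 - 2*X**2*Y - X*Y**2 + 2*X*Y*Z + 2*Y**3 - 2*Y**2*Z - 2*Y*Z**2 + Z**3

deg(f) = 3.
Substitute x = X/Z, y = Y/Z into f, then multiply by Z^3.
  monomial 3·x^3·y^0 ↦ 3·X^3·Y^0·Z^0.
  monomial -2·x^2·y^1 ↦ -2·X^2·Y^1·Z^0.
  monomial -1·x^1·y^2 ↦ -1·X^1·Y^2·Z^0.
  monomial 2·x^1·y^1 ↦ 2·X^1·Y^1·Z^1.
  monomial 2·x^0·y^3 ↦ 2·X^0·Y^3·Z^0.
  monomial -2·x^0·y^2 ↦ -2·X^0·Y^2·Z^1.
  monomial -2·x^0·y^1 ↦ -2·X^0·Y^1·Z^2.
  monomial 1·x^0·y^0 ↦ 1·X^0·Y^0·Z^3.
Collecting: F(X, Y, Z) = 3*X**3 - 2*X**2*Y - X*Y**2 + 2*X*Y*Z + 2*Y**3 - 2*Y**2*Z - 2*Y*Z**2 + Z**3.


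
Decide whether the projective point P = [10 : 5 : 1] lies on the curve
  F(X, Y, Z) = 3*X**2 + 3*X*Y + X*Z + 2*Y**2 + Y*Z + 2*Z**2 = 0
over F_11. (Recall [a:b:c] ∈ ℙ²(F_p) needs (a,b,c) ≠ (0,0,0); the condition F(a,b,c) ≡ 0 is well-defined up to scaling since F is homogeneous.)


F(10,5,1) ≡ 0 (mod 11); P is on the curve.

Evaluate F(10, 5, 1) term-by-term (mod 11).
  3*X**2 ↦ 3·100·1·1 = 300
  3*X*Y ↦ 3·10·5·1 = 150
  X*Z ↦ 1·10·1·1 = 10
  2*Y**2 ↦ 2·1·25·1 = 50
  Y*Z ↦ 1·1·5·1 = 5
  2*Z**2 ↦ 2·1·1·1 = 2
Sum: F(10, 5, 1) = (300) + (150) + (10) + (50) + (5) + (2) = 517.
Reducing mod 11: 517 ≡ 0 (mod 11).
Since F(a, b, c) ≡ 0 (mod 11), P lies on the curve.


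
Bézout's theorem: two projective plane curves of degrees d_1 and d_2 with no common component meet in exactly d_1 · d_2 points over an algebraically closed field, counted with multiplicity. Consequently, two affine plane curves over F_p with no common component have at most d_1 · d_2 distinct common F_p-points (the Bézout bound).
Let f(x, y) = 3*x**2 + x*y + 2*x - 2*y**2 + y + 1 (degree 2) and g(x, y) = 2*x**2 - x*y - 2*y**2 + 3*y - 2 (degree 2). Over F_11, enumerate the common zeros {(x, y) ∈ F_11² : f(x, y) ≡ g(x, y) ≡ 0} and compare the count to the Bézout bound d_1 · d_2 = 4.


Common zeros: {(5, 9)}; count = 1; Bézout bound = 4.

deg(f) = 2, deg(g) = 2, so Bézout bound = 4.
Scan x ∈ F_11. For each x, list the y ∈ F_11 with f(x, y) ≡ 0 and those with g(x, y) ≡ 0 (mod 11); the common zeros in that column are the intersection.
  x = 0: f ≡ 0 at y ∈ {1, 5}; g ≡ 0 at y ∈ {3, 4}; common: ∅.
  x = 1: f ≡ 0 at y ∈ ∅; g ≡ 0 at y ∈ {0, 1}; common: ∅.
  x = 2: f ≡ 0 at y ∈ ∅; g ≡ 0 at y ∈ {2, 4}; common: ∅.
  x = 3: f ≡ 0 at y ∈ ∅; g ≡ 0 at y ∈ ∅; common: ∅.
  x = 4: f ≡ 0 at y ∈ ∅; g ≡ 0 at y ∈ ∅; common: ∅.
  x = 5: f ≡ 0 at y ∈ {5, 9}; g ≡ 0 at y ∈ {1, 9}; common: {9}.
  x = 6: f ≡ 0 at y ∈ {0, 9}; g ≡ 0 at y ∈ ∅; common: ∅.
  x = 7: f ≡ 0 at y ∈ ∅; g ≡ 0 at y ∈ {3, 6}; common: ∅.
  x = 8: f ≡ 0 at y ∈ {0, 10}; g ≡ 0 at y ∈ ∅; common: ∅.
  x = 9: f ≡ 0 at y ∈ ∅; g ≡ 0 at y ∈ ∅; common: ∅.
  x = 10: f ≡ 0 at y ∈ {1, 10}; g ≡ 0 at y ∈ {0, 2}; common: ∅.
Collecting: common zeros = {(5, 9)}, so the count is 1.
Comparison with the Bézout bound: 1 ≤ 4 = deg(f)·deg(g), as expected for curves with no common component (the affine F_11-count falls short of the bound because intersections may lie at infinity, over extension fields, or carry multiplicity).


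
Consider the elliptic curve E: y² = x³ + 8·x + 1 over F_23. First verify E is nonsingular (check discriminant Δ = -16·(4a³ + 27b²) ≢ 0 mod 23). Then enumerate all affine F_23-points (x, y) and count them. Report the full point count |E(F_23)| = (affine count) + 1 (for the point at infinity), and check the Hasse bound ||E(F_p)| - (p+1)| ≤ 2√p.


Affine points = {(0, 1), (0, 22), (2, 5), (2, 18), (3, 11), (3, 12), (6, 9), (6, 14), (7, 3), (7, 20), (8, 5), (8, 18), (10, 0), (12, 10), (12, 13), (13, 5), (13, 18), (15, 0), (16, 4), (16, 19), (17, 6), (17, 17), (21, 0)}; affine count = 23; |E(F_23)| = 24.

Discriminant check: Δ ∝ 4a³ + 27b² = 4·8³ + 27·1² = 4·512 + 27·1 ≡ 5 (mod 23). Nonzero ⇒ E is nonsingular.
For each x ∈ F_23, compute rhs = x³ + 8·x + 1 mod 23, then count y ∈ F_23 with y² ≡ rhs.
  x = 0: rhs = 1, matching y values: 1, 22 (2 points).
  x = 1: rhs = 10, matching y values: none (0 points).
  x = 2: rhs = 2, matching y values: 5, 18 (2 points).
  x = 3: rhs = 6, matching y values: 11, 12 (2 points).
  x = 4: rhs = 5, matching y values: none (0 points).
  x = 5: rhs = 5, matching y values: none (0 points).
  x = 6: rhs = 12, matching y values: 9, 14 (2 points).
  x = 7: rhs = 9, matching y values: 3, 20 (2 points).
  x = 8: rhs = 2, matching y values: 5, 18 (2 points).
  x = 9: rhs = 20, matching y values: none (0 points).
  x = 10: rhs = 0, matching y values: 0 (1 points).
  x = 11: rhs = 17, matching y values: none (0 points).
  x = 12: rhs = 8, matching y values: 10, 13 (2 points).
  x = 13: rhs = 2, matching y values: 5, 18 (2 points).
  x = 14: rhs = 5, matching y values: none (0 points).
  x = 15: rhs = 0, matching y values: 0 (1 points).
  x = 16: rhs = 16, matching y values: 4, 19 (2 points).
  x = 17: rhs = 13, matching y values: 6, 17 (2 points).
  x = 18: rhs = 20, matching y values: none (0 points).
  x = 19: rhs = 20, matching y values: none (0 points).
  x = 20: rhs = 19, matching y values: none (0 points).
  x = 21: rhs = 0, matching y values: 0 (1 points).
  x = 22: rhs = 15, matching y values: none (0 points).
Total affine count: 23.
Full point count |E(F_23)| = 23 + 1 = 24.
Hasse bound: |24 − (23+1)| = |0| = 0 ≤ 2√23 ≈ 9.5917 ✓.


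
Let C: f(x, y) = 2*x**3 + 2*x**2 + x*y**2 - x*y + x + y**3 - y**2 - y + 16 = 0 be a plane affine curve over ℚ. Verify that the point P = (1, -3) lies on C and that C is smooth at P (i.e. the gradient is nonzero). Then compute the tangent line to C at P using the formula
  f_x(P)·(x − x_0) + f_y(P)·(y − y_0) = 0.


Tangent line at P: 23*x + 25*y + 52 = 0.

Step 1: f(1, -3) = 0, so P lies on C.
Step 2: partial derivatives
  f_x(x, y) = 6*x**2 + 4*x + y**2 - y + 1, f_y(x, y) = 2*x*y - x + 3*y**2 - 2*y - 1.
  f_x(P) = 23, f_y(P) = 25 (gradient nonzero, so P is smooth).
Step 3: tangent line at P: 23·(x − 1) + 25·(y − -3) = 0.
Expanding: 23*x + 25*y + 52 = 0.


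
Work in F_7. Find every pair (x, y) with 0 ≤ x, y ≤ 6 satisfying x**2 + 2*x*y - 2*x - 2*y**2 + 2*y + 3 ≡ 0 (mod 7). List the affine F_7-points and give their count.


Affine F_7-points: {(0, 4), (1, 4), (1, 5), (2, 1), (2, 2), (3, 2), (5, 1), (5, 5)}; count = 8.

For each of the 49 pairs (x, y) ∈ F_7², evaluate f(x, y) mod 7. Record the zeros.
  x = 0: [0↦3, 1↦3, 2↦6, 3↦5, 4↦0, 5↦5, 6↦6]  zeros at y ∈ {4}
  x = 1: [0↦2, 1↦4, 2↦2, 3↦3, 4↦0, 5↦0, 6↦3]  zeros at y ∈ {4, 5}
  x = 2: [0↦3, 1↦0, 2↦0, 3↦3, 4↦2, 5↦4, 6↦2]  zeros at y ∈ {1, 2}
  x = 3: [0↦6, 1↦5, 2↦0, 3↦5, 4↦6, 5↦3, 6↦3]  zeros at y ∈ {2}
  x = 4: [0↦4, 1↦5, 2↦2, 3↦2, 4↦5, 5↦4, 6↦6]  zeros at y ∈ ∅
  x = 5: [0↦4, 1↦0, 2↦6, 3↦1, 4↦6, 5↦0, 6↦4]  zeros at y ∈ {1, 5}
  x = 6: [0↦6, 1↦4, 2↦5, 3↦2, 4↦2, 5↦5, 6↦4]  zeros at y ∈ ∅
Collecting zeros: affine points = {(0, 4), (1, 4), (1, 5), (2, 1), (2, 2), (3, 2), (5, 1), (5, 5)}.
Total count |C(F_7)_aff| = 8.


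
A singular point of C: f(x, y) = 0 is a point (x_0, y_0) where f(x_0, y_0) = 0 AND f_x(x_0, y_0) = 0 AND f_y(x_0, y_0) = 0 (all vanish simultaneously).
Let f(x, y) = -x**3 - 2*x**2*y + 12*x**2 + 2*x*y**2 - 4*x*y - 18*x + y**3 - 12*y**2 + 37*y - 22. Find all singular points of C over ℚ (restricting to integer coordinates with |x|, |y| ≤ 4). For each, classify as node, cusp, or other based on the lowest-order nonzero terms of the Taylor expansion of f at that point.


Singular points: {(2, 3)}; classification: cusp.

Compute partial derivatives:
  f_x = -3*x**2 - 4*x*y + 24*x + 2*y**2 - 4*y - 18.
  f_y = -2*x**2 + 4*x*y - 4*x + 3*y**2 - 24*y + 37.
Scan x_0 ∈ {−4, ..., 4}. For each x_0, f_y(x_0, y) is a polynomial in y; find its integer roots y ∈ {−4, ..., 4}, then test f_x and f at those candidates.
  x = -4: f_y(-4, y) = 3*y**2 - 40*y + 21; no integer root y with |y| ≤ 4.
  x = -3: f_y(-3, y) = 3*y**2 - 36*y + 31; no integer root y with |y| ≤ 4.
  x = -2: f_y(-2, y) = 3*y**2 - 32*y + 37; no integer root y with |y| ≤ 4.
  x = -1: f_y(-1, y) = 3*y**2 - 28*y + 39; no integer root y with |y| ≤ 4.
  x = 0: f_y(0, y) = 3*y**2 - 24*y + 37; no integer root y with |y| ≤ 4.
  x = 1: f_y(1, y) = 3*y**2 - 20*y + 31; no integer root y with |y| ≤ 4.
  x = 2: f_y(2, y) = 3*y**2 - 16*y + 21; vanishes at y ∈ {3}. (2, 3): f_x = 0, f = 0 — SINGULAR.
  x = 3: f_y(3, y) = 3*y**2 - 12*y + 7; no integer root y with |y| ≤ 4.
  x = 4: f_y(4, y) = 3*y**2 - 8*y - 11; vanishes at y ∈ {-1}. (4, -1): f_x = 52 ≠ 0.
Only singular point on the grid: (2, 3).
Classify: substitute x = 2 + u, y = 3 + v and expand: f = -u**3 - 2*u**2*v + 2*u*v**2 + v**3 + v**2.
No constant or linear terms (consistent with a singular point). Quadratic part: v**2. Cubic part: -u**3 - 2*u**2*v + 2*u*v**2 + v**3.
The quadratic part v**2 is a perfect square, so there is a single (double) tangent line v = 0, i.e. y = 3. Restricting the cubic part to that line (v = 0) leaves -u**3 ≠ 0, so f is not divisible by v and the branch is v² ≈ u**3 to lowest order — this is a cusp.
Classification: cusp.


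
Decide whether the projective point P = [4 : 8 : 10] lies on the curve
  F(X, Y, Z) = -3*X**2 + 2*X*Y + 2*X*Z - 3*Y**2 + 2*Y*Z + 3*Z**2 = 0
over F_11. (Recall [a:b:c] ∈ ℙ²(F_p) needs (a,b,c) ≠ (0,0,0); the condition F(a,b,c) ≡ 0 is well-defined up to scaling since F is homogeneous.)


F(4,8,10) ≡ 1 (mod 11); P is NOT on the curve.

Evaluate F(4, 8, 10) term-by-term (mod 11).
  -3*X**2 ↦ -3·16·1·1 = -48
  2*X*Y ↦ 2·4·8·1 = 64
  2*X*Z ↦ 2·4·1·10 = 80
  -3*Y**2 ↦ -3·1·64·1 = -192
  2*Y*Z ↦ 2·1·8·10 = 160
  3*Z**2 ↦ 3·1·1·100 = 300
Sum: F(4, 8, 10) = (-48) + (64) + (80) + (-192) + (160) + (300) = 364.
Reducing mod 11: 364 ≡ 1 (mod 11).
Since F(a, b, c) ≡ 1 ≠ 0 (mod 11), P does NOT lie on the curve.


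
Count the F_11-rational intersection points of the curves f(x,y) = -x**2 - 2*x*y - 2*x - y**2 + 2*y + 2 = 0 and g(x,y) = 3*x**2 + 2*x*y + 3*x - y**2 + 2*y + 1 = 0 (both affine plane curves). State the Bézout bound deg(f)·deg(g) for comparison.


Common zeros: {(6, 7)}; count = 1; Bézout bound = 4.

deg(f) = 2, deg(g) = 2, so Bézout bound = 4.
Scan x ∈ F_11. For each x, list the y ∈ F_11 with f(x, y) ≡ 0 and those with g(x, y) ≡ 0 (mod 11); the common zeros in that column are the intersection.
  x = 0: f ≡ 0 at y ∈ {6, 7}; g ≡ 0 at y ∈ ∅; common: ∅.
  x = 1: f ≡ 0 at y ∈ ∅; g ≡ 0 at y ∈ {2}; common: ∅.
  x = 2: f ≡ 0 at y ∈ ∅; g ≡ 0 at y ∈ ∅; common: ∅.
  x = 3: f ≡ 0 at y ∈ ∅; g ≡ 0 at y ∈ {1, 7}; common: ∅.
  x = 4: f ≡ 0 at y ∈ {0, 5}; g ≡ 0 at y ∈ {2, 8}; common: ∅.
  x = 5: f ≡ 0 at y ∈ {0, 3}; g ≡ 0 at y ∈ ∅; common: ∅.
  x = 6: f ≡ 0 at y ∈ {5, 7}; g ≡ 0 at y ∈ {7}; common: {7}.
  x = 7: f ≡ 0 at y ∈ ∅; g ≡ 0 at y ∈ ∅; common: ∅.
  x = 8: f ≡ 0 at y ∈ {2, 6}; g ≡ 0 at y ∈ {8, 10}; common: ∅.
  x = 9: f ≡ 0 at y ∈ {3}; g ≡ 0 at y ∈ ∅; common: ∅.
  x = 10: f ≡ 0 at y ∈ ∅; g ≡ 0 at y ∈ {1, 10}; common: ∅.
Collecting: common zeros = {(6, 7)}, so the count is 1.
Comparison with the Bézout bound: 1 ≤ 4 = deg(f)·deg(g), as expected for curves with no common component (the affine F_11-count falls short of the bound because intersections may lie at infinity, over extension fields, or carry multiplicity).
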